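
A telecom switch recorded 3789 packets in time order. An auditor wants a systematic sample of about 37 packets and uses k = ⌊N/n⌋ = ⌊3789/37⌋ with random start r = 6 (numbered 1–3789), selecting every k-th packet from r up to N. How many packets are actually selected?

38

k = ⌊3789/37⌋ = 102
Achieved size = ⌊(3789 − 6)/102⌋ + 1 = ⌊3783/102⌋ + 1 = 37 + 1 = 38
(last selection: 6 + 37×102 = 3780 ≤ 3789; next would be 3882 > 3789)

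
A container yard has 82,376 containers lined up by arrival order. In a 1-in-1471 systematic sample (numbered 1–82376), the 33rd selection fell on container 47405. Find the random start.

333

k = 1471
r = 47405 − (33−1)×1471 = 47405 − 47072 = 333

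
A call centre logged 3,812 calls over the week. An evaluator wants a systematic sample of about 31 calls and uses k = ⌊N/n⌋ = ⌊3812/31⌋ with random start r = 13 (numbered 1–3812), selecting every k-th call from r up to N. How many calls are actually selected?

32

k = ⌊3812/31⌋ = 122
Achieved size = ⌊(3812 − 13)/122⌋ + 1 = ⌊3799/122⌋ + 1 = 31 + 1 = 32
(last selection: 13 + 31×122 = 3795 ≤ 3812; next would be 3917 > 3812)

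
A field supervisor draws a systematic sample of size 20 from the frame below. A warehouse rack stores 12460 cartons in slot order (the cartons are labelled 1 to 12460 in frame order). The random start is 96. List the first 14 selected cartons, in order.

k = N/n = 12460/20 = 623
carton 1: 96
carton 2: 96 + 623 = 719
carton 3: 719 + 623 = 1342
carton 4: 1342 + 623 = 1965
carton 5: 1965 + 623 = 2588
carton 6: 2588 + 623 = 3211
carton 7: 3211 + 623 = 3834
carton 8: 3834 + 623 = 4457
carton 9: 4457 + 623 = 5080
carton 10: 5080 + 623 = 5703
carton 11: 5703 + 623 = 6326
carton 12: 6326 + 623 = 6949
carton 13: 6949 + 623 = 7572
carton 14: 7572 + 623 = 8195

96, 719, 1342, 1965, 2588, 3211, 3834, 4457, 5080, 5703, 6326, 6949, 7572, 8195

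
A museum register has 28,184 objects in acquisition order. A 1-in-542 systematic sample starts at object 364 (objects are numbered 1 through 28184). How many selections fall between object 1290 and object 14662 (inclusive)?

25

k = 542
First selection ≥ 1290: 364 + ⌈(1290−364)/542⌉·542 = 364 + 2×542 = 1448
Last selection ≤ 14662: 364 + ⌊(14662−364)/542⌋·542 = 364 + 26×542 = 14456
Count = 26 − 2 + 1 = 25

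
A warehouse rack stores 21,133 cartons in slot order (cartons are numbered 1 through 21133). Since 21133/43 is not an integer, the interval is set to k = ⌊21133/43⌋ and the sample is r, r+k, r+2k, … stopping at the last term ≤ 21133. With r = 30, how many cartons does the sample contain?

43

k = ⌊21133/43⌋ = 491
Achieved size = ⌊(21133 − 30)/491⌋ + 1 = ⌊21103/491⌋ + 1 = 42 + 1 = 43
(last selection: 30 + 42×491 = 20652 ≤ 21133; next would be 21143 > 21133)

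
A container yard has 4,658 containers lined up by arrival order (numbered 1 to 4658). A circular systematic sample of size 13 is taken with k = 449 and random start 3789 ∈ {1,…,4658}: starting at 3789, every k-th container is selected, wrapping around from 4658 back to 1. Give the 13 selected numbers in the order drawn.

3789, 4238, 29, 478, 927, 1376, 1825, 2274, 2723, 3172, 3621, 4070, 4519

Selection 1: 3789
Selection 2: 3789 + 449 = 4238
Selection 3: 4238 + 449 = 4687 → 4687 − 4658 = 29
Selection 4: 29 + 449 = 478
Selection 5: 478 + 449 = 927
Selection 6: 927 + 449 = 1376
Selection 7: 1376 + 449 = 1825
Selection 8: 1825 + 449 = 2274
Selection 9: 2274 + 449 = 2723
Selection 10: 2723 + 449 = 3172
Selection 11: 3172 + 449 = 3621
Selection 12: 3621 + 449 = 4070
Selection 13: 4070 + 449 = 4519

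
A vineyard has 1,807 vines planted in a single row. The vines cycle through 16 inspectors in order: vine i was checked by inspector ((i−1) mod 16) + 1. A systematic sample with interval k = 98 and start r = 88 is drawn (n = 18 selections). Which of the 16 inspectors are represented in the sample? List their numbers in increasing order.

Consecutive selections differ by k = 98, so their inspector numbers differ by 98 mod 16 = 2.
gcd(98, 16) = 2, so the sample visits 16/2 = 8 distinct residues mod 16.
Start 88 is inspector 8; the inspectors hit are 2, 4, 6, 8, 10, 12, 14, 16.

2, 4, 6, 8, 10, 12, 14, 16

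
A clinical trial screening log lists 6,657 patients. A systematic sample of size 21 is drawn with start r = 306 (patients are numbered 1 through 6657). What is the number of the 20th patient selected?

6329

k = 6657/21 = 317
20th selection = r + (20−1)·k = 306 + 19×317 = 306 + 6023 = 6329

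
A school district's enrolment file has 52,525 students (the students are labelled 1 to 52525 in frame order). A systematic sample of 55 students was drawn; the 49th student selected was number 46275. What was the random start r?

435

k = 52525/55 = 955
r = 46275 − (49−1)×955 = 46275 − 45840 = 435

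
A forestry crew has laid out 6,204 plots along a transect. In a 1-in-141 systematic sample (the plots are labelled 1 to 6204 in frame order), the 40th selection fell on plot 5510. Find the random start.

11

k = 141
r = 5510 − (40−1)×141 = 5510 − 5499 = 11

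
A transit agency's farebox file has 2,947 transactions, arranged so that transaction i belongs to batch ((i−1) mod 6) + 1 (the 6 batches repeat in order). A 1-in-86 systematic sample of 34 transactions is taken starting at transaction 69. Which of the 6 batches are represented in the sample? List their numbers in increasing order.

Consecutive selections differ by k = 86, so their batch numbers differ by 86 mod 6 = 2.
gcd(86, 6) = 2, so the sample visits 6/2 = 3 distinct residues mod 6.
Start 69 is batch 3; the batches hit are 1, 3, 5.

1, 3, 5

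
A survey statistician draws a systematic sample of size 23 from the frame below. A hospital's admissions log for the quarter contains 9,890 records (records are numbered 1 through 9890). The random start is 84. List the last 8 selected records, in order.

k = N/n = 9890/23 = 430
16th selection = 84 + 15×430 = 6534
17th: 6534 + 430 = 6964
18th: 6964 + 430 = 7394
19th: 7394 + 430 = 7824
20th: 7824 + 430 = 8254
21st: 8254 + 430 = 8684
22nd: 8684 + 430 = 9114
23rd: 9114 + 430 = 9544

6534, 6964, 7394, 7824, 8254, 8684, 9114, 9544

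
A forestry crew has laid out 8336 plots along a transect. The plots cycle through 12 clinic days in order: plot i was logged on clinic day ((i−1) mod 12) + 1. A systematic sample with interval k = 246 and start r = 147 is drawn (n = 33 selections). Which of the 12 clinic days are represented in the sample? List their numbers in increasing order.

3, 9

Consecutive selections differ by k = 246, so their clinic day numbers differ by 246 mod 12 = 6.
gcd(246, 12) = 6, so the sample visits 12/6 = 2 distinct residues mod 12.
Start 147 is clinic day 3; the clinic days hit are 3, 9.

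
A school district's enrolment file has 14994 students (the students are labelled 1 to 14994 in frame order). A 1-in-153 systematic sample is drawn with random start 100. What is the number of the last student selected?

14941

k = 153
98th selection = r + (98−1)·k = 100 + 97×153 = 100 + 14841 = 14941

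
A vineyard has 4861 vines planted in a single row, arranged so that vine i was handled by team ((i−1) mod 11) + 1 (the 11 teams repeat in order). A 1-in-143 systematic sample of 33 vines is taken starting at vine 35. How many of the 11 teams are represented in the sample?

Consecutive selections differ by k = 143, so their team numbers differ by 143 mod 11 = 0.
gcd(143, 11) = 11, so the sample visits 11/11 = 1 distinct residues mod 11.
Start 35 is team 2; the teams hit are 2.

1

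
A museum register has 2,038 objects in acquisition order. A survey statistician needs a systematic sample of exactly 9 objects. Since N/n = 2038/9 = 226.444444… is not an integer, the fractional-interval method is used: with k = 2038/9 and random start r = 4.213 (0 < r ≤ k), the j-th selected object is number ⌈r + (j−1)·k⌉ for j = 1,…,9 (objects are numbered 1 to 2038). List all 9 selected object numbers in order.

j=1: r + 0k = 4.213 → ⌈·⌉ = 5
j=2: r + 1k = 230.657444… → ⌈·⌉ = 231
j=3: r + 2k = 457.101888… → ⌈·⌉ = 458
j=4: r + 3k = 683.546333… → ⌈·⌉ = 684
j=5: r + 4k = 909.990777… → ⌈·⌉ = 910
j=6: r + 5k = 1136.435222… → ⌈·⌉ = 1137
j=7: r + 6k = 1362.879666… → ⌈·⌉ = 1363
j=8: r + 7k = 1589.324111… → ⌈·⌉ = 1590
j=9: r + 8k = 1815.768555… → ⌈·⌉ = 1816

5, 231, 458, 684, 910, 1137, 1363, 1590, 1816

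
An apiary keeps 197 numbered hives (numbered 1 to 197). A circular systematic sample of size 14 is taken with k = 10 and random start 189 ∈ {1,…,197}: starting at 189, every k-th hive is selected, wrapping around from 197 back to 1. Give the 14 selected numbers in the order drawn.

189, 2, 12, 22, 32, 42, 52, 62, 72, 82, 92, 102, 112, 122

Selection 1: 189
Selection 2: 189 + 10 = 199 → 199 − 197 = 2
Selection 3: 2 + 10 = 12
Selection 4: 12 + 10 = 22
Selection 5: 22 + 10 = 32
Selection 6: 32 + 10 = 42
Selection 7: 42 + 10 = 52
Selection 8: 52 + 10 = 62
Selection 9: 62 + 10 = 72
Selection 10: 72 + 10 = 82
Selection 11: 82 + 10 = 92
Selection 12: 92 + 10 = 102
Selection 13: 102 + 10 = 112
Selection 14: 112 + 10 = 122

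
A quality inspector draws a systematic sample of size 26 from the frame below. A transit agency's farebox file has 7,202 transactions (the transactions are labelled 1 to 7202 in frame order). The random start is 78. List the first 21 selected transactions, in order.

78, 355, 632, 909, 1186, 1463, 1740, 2017, 2294, 2571, 2848, 3125, 3402, 3679, 3956, 4233, 4510, 4787, 5064, 5341, 5618

k = N/n = 7202/26 = 277
transaction 1: 78
transaction 2: 78 + 277 = 355
transaction 3: 355 + 277 = 632
transaction 4: 632 + 277 = 909
transaction 5: 909 + 277 = 1186
transaction 6: 1186 + 277 = 1463
transaction 7: 1463 + 277 = 1740
transaction 8: 1740 + 277 = 2017
transaction 9: 2017 + 277 = 2294
transaction 10: 2294 + 277 = 2571
transaction 11: 2571 + 277 = 2848
transaction 12: 2848 + 277 = 3125
transaction 13: 3125 + 277 = 3402
transaction 14: 3402 + 277 = 3679
transaction 15: 3679 + 277 = 3956
transaction 16: 3956 + 277 = 4233
transaction 17: 4233 + 277 = 4510
transaction 18: 4510 + 277 = 4787
transaction 19: 4787 + 277 = 5064
transaction 20: 5064 + 277 = 5341
transaction 21: 5341 + 277 = 5618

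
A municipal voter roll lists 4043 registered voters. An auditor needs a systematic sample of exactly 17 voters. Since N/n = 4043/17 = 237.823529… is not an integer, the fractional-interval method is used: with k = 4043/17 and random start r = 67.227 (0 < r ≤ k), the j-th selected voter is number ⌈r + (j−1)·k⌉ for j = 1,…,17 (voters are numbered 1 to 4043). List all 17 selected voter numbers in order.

j=1: r + 0k = 67.227 → ⌈·⌉ = 68
j=2: r + 1k = 305.050529… → ⌈·⌉ = 306
j=3: r + 2k = 542.874058… → ⌈·⌉ = 543
j=4: r + 3k = 780.697588… → ⌈·⌉ = 781
j=5: r + 4k = 1018.521117… → ⌈·⌉ = 1019
j=6: r + 5k = 1256.344647… → ⌈·⌉ = 1257
j=7: r + 6k = 1494.168176… → ⌈·⌉ = 1495
j=8: r + 7k = 1731.991705… → ⌈·⌉ = 1732
j=9: r + 8k = 1969.815235… → ⌈·⌉ = 1970
j=10: r + 9k = 2207.638764… → ⌈·⌉ = 2208
j=11: r + 10k = 2445.462294… → ⌈·⌉ = 2446
j=12: r + 11k = 2683.285823… → ⌈·⌉ = 2684
j=13: r + 12k = 2921.109352… → ⌈·⌉ = 2922
j=14: r + 13k = 3158.932882… → ⌈·⌉ = 3159
j=15: r + 14k = 3396.756411… → ⌈·⌉ = 3397
j=16: r + 15k = 3634.579941… → ⌈·⌉ = 3635
j=17: r + 16k = 3872.403470… → ⌈·⌉ = 3873

68, 306, 543, 781, 1019, 1257, 1495, 1732, 1970, 2208, 2446, 2684, 2922, 3159, 3397, 3635, 3873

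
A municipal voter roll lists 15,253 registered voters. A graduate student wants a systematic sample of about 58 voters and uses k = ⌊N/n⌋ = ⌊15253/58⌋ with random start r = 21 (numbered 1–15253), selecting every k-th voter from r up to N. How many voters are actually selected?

k = ⌊15253/58⌋ = 262
Achieved size = ⌊(15253 − 21)/262⌋ + 1 = ⌊15232/262⌋ + 1 = 58 + 1 = 59
(last selection: 21 + 58×262 = 15217 ≤ 15253; next would be 15479 > 15253)

59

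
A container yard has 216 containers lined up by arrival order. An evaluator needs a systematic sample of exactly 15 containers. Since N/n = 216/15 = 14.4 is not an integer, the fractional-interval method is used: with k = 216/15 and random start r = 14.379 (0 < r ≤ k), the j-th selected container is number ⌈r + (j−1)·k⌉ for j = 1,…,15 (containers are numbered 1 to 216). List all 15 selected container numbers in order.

j=1: r + 0k = 14.379 → ⌈·⌉ = 15
j=2: r + 1k = 28.779 → ⌈·⌉ = 29
j=3: r + 2k = 43.179 → ⌈·⌉ = 44
j=4: r + 3k = 57.579 → ⌈·⌉ = 58
j=5: r + 4k = 71.979 → ⌈·⌉ = 72
j=6: r + 5k = 86.379 → ⌈·⌉ = 87
j=7: r + 6k = 100.779 → ⌈·⌉ = 101
j=8: r + 7k = 115.179 → ⌈·⌉ = 116
j=9: r + 8k = 129.579 → ⌈·⌉ = 130
j=10: r + 9k = 143.979 → ⌈·⌉ = 144
j=11: r + 10k = 158.379 → ⌈·⌉ = 159
j=12: r + 11k = 172.779 → ⌈·⌉ = 173
j=13: r + 12k = 187.179 → ⌈·⌉ = 188
j=14: r + 13k = 201.579 → ⌈·⌉ = 202
j=15: r + 14k = 215.979 → ⌈·⌉ = 216

15, 29, 44, 58, 72, 87, 101, 116, 130, 144, 159, 173, 188, 202, 216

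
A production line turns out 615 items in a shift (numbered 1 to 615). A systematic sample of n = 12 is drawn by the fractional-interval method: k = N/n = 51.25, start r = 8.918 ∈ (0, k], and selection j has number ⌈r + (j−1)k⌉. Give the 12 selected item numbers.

9, 61, 112, 163, 214, 266, 317, 368, 419, 471, 522, 573

j=1: r + 0k = 8.918 → ⌈·⌉ = 9
j=2: r + 1k = 60.168 → ⌈·⌉ = 61
j=3: r + 2k = 111.418 → ⌈·⌉ = 112
j=4: r + 3k = 162.668 → ⌈·⌉ = 163
j=5: r + 4k = 213.918 → ⌈·⌉ = 214
j=6: r + 5k = 265.168 → ⌈·⌉ = 266
j=7: r + 6k = 316.418 → ⌈·⌉ = 317
j=8: r + 7k = 367.668 → ⌈·⌉ = 368
j=9: r + 8k = 418.918 → ⌈·⌉ = 419
j=10: r + 9k = 470.168 → ⌈·⌉ = 471
j=11: r + 10k = 521.418 → ⌈·⌉ = 522
j=12: r + 11k = 572.668 → ⌈·⌉ = 573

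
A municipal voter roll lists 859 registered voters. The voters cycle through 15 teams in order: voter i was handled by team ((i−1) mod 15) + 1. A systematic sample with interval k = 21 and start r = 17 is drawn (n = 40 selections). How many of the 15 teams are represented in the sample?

Consecutive selections differ by k = 21, so their team numbers differ by 21 mod 15 = 6.
gcd(21, 15) = 3, so the sample visits 15/3 = 5 distinct residues mod 15.
Start 17 is team 2; the teams hit are 2, 5, 8, 11, 14.

5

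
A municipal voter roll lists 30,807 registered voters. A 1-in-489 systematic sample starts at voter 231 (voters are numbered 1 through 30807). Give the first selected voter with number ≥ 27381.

k = 489
Steps past start: ⌈(27381 − 231)/489⌉ = ⌈27150/489⌉ = 56
Selected voter: 231 + 56×489 = 27615

27615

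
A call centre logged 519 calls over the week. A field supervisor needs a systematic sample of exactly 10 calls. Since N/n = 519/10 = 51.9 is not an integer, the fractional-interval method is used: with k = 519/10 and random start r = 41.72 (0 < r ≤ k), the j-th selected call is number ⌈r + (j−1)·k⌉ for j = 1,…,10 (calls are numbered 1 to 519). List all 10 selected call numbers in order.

j=1: r + 0k = 41.72 → ⌈·⌉ = 42
j=2: r + 1k = 93.62 → ⌈·⌉ = 94
j=3: r + 2k = 145.52 → ⌈·⌉ = 146
j=4: r + 3k = 197.42 → ⌈·⌉ = 198
j=5: r + 4k = 249.32 → ⌈·⌉ = 250
j=6: r + 5k = 301.22 → ⌈·⌉ = 302
j=7: r + 6k = 353.12 → ⌈·⌉ = 354
j=8: r + 7k = 405.02 → ⌈·⌉ = 406
j=9: r + 8k = 456.92 → ⌈·⌉ = 457
j=10: r + 9k = 508.82 → ⌈·⌉ = 509

42, 94, 146, 198, 250, 302, 354, 406, 457, 509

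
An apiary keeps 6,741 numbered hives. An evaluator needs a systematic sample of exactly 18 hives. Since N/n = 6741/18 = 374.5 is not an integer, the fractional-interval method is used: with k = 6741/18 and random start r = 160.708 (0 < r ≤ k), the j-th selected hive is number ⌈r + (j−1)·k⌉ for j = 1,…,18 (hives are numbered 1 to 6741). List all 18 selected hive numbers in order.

j=1: r + 0k = 160.708 → ⌈·⌉ = 161
j=2: r + 1k = 535.208 → ⌈·⌉ = 536
j=3: r + 2k = 909.708 → ⌈·⌉ = 910
j=4: r + 3k = 1284.208 → ⌈·⌉ = 1285
j=5: r + 4k = 1658.708 → ⌈·⌉ = 1659
j=6: r + 5k = 2033.208 → ⌈·⌉ = 2034
j=7: r + 6k = 2407.708 → ⌈·⌉ = 2408
j=8: r + 7k = 2782.208 → ⌈·⌉ = 2783
j=9: r + 8k = 3156.708 → ⌈·⌉ = 3157
j=10: r + 9k = 3531.208 → ⌈·⌉ = 3532
j=11: r + 10k = 3905.708 → ⌈·⌉ = 3906
j=12: r + 11k = 4280.208 → ⌈·⌉ = 4281
j=13: r + 12k = 4654.708 → ⌈·⌉ = 4655
j=14: r + 13k = 5029.208 → ⌈·⌉ = 5030
j=15: r + 14k = 5403.708 → ⌈·⌉ = 5404
j=16: r + 15k = 5778.208 → ⌈·⌉ = 5779
j=17: r + 16k = 6152.708 → ⌈·⌉ = 6153
j=18: r + 17k = 6527.208 → ⌈·⌉ = 6528

161, 536, 910, 1285, 1659, 2034, 2408, 2783, 3157, 3532, 3906, 4281, 4655, 5030, 5404, 5779, 6153, 6528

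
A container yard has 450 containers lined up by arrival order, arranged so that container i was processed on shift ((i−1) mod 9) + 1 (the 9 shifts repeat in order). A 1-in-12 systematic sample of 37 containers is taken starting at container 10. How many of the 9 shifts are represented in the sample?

3

Consecutive selections differ by k = 12, so their shift numbers differ by 12 mod 9 = 3.
gcd(12, 9) = 3, so the sample visits 9/3 = 3 distinct residues mod 9.
Start 10 is shift 1; the shifts hit are 1, 4, 7.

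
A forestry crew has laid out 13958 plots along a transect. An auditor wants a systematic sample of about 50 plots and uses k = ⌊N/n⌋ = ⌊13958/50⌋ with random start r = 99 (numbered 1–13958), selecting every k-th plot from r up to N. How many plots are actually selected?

k = ⌊13958/50⌋ = 279
Achieved size = ⌊(13958 − 99)/279⌋ + 1 = ⌊13859/279⌋ + 1 = 49 + 1 = 50
(last selection: 99 + 49×279 = 13770 ≤ 13958; next would be 14049 > 13958)

50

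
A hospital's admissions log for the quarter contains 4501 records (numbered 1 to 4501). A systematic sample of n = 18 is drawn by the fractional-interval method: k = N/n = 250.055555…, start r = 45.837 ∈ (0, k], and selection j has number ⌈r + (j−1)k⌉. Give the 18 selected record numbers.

j=1: r + 0k = 45.837 → ⌈·⌉ = 46
j=2: r + 1k = 295.892555… → ⌈·⌉ = 296
j=3: r + 2k = 545.948111… → ⌈·⌉ = 546
j=4: r + 3k = 796.003666… → ⌈·⌉ = 797
j=5: r + 4k = 1046.059222… → ⌈·⌉ = 1047
j=6: r + 5k = 1296.114777… → ⌈·⌉ = 1297
j=7: r + 6k = 1546.170333… → ⌈·⌉ = 1547
j=8: r + 7k = 1796.225888… → ⌈·⌉ = 1797
j=9: r + 8k = 2046.281444… → ⌈·⌉ = 2047
j=10: r + 9k = 2296.337 → ⌈·⌉ = 2297
j=11: r + 10k = 2546.392555… → ⌈·⌉ = 2547
j=12: r + 11k = 2796.448111… → ⌈·⌉ = 2797
j=13: r + 12k = 3046.503666… → ⌈·⌉ = 3047
j=14: r + 13k = 3296.559222… → ⌈·⌉ = 3297
j=15: r + 14k = 3546.614777… → ⌈·⌉ = 3547
j=16: r + 15k = 3796.670333… → ⌈·⌉ = 3797
j=17: r + 16k = 4046.725888… → ⌈·⌉ = 4047
j=18: r + 17k = 4296.781444… → ⌈·⌉ = 4297

46, 296, 546, 797, 1047, 1297, 1547, 1797, 2047, 2297, 2547, 2797, 3047, 3297, 3547, 3797, 4047, 4297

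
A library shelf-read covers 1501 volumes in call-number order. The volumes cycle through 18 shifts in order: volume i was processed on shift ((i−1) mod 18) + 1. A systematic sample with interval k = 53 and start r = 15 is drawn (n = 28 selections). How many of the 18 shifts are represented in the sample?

Consecutive selections differ by k = 53, so their shift numbers differ by 53 mod 18 = 17.
gcd(53, 18) = 1, so the sample visits 18/1 = 18 distinct residues mod 18.
Start 15 is shift 15; the shifts hit are 1, 2, 3, 4, 5, 6, 7, 8, 9, 10, 11, 12, 13, 14, 15, 16, 17, 18.

18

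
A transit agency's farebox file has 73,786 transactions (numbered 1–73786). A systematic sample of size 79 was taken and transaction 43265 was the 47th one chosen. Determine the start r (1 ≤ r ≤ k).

k = 73786/79 = 934
r = 43265 − (47−1)×934 = 43265 − 42964 = 301

301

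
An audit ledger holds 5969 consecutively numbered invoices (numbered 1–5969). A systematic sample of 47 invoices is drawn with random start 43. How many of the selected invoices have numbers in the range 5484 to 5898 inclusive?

4

k = 5969/47 = 127
First selection ≥ 5484: 43 + ⌈(5484−43)/127⌉·127 = 43 + 43×127 = 5504
Last selection ≤ 5898: 43 + ⌊(5898−43)/127⌋·127 = 43 + 46×127 = 5885
Count = 46 − 43 + 1 = 4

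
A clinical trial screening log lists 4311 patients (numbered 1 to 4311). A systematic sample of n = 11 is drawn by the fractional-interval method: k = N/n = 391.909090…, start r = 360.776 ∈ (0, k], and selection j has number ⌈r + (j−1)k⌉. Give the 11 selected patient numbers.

j=1: r + 0k = 360.776 → ⌈·⌉ = 361
j=2: r + 1k = 752.685090… → ⌈·⌉ = 753
j=3: r + 2k = 1144.594181… → ⌈·⌉ = 1145
j=4: r + 3k = 1536.503272… → ⌈·⌉ = 1537
j=5: r + 4k = 1928.412363… → ⌈·⌉ = 1929
j=6: r + 5k = 2320.321454… → ⌈·⌉ = 2321
j=7: r + 6k = 2712.230545… → ⌈·⌉ = 2713
j=8: r + 7k = 3104.139636… → ⌈·⌉ = 3105
j=9: r + 8k = 3496.048727… → ⌈·⌉ = 3497
j=10: r + 9k = 3887.957818… → ⌈·⌉ = 3888
j=11: r + 10k = 4279.866909… → ⌈·⌉ = 4280

361, 753, 1145, 1537, 1929, 2321, 2713, 3105, 3497, 3888, 4280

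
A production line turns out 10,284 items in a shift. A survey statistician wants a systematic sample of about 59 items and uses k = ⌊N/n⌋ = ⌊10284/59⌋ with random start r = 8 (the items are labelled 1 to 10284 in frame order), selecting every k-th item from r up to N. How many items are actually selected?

60

k = ⌊10284/59⌋ = 174
Achieved size = ⌊(10284 − 8)/174⌋ + 1 = ⌊10276/174⌋ + 1 = 59 + 1 = 60
(last selection: 8 + 59×174 = 10274 ≤ 10284; next would be 10448 > 10284)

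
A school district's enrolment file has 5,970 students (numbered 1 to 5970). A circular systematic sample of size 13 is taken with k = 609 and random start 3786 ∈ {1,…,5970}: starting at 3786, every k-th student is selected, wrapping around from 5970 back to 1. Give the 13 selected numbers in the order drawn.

3786, 4395, 5004, 5613, 252, 861, 1470, 2079, 2688, 3297, 3906, 4515, 5124

Selection 1: 3786
Selection 2: 3786 + 609 = 4395
Selection 3: 4395 + 609 = 5004
Selection 4: 5004 + 609 = 5613
Selection 5: 5613 + 609 = 6222 → 6222 − 5970 = 252
Selection 6: 252 + 609 = 861
Selection 7: 861 + 609 = 1470
Selection 8: 1470 + 609 = 2079
Selection 9: 2079 + 609 = 2688
Selection 10: 2688 + 609 = 3297
Selection 11: 3297 + 609 = 3906
Selection 12: 3906 + 609 = 4515
Selection 13: 4515 + 609 = 5124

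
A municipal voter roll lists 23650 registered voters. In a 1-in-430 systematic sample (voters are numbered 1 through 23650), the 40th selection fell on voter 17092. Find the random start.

k = 430
r = 17092 − (40−1)×430 = 17092 − 16770 = 322

322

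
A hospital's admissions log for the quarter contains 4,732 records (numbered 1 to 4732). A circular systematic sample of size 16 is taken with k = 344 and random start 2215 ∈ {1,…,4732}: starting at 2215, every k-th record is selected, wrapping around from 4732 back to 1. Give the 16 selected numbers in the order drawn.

2215, 2559, 2903, 3247, 3591, 3935, 4279, 4623, 235, 579, 923, 1267, 1611, 1955, 2299, 2643

Selection 1: 2215
Selection 2: 2215 + 344 = 2559
Selection 3: 2559 + 344 = 2903
Selection 4: 2903 + 344 = 3247
Selection 5: 3247 + 344 = 3591
Selection 6: 3591 + 344 = 3935
Selection 7: 3935 + 344 = 4279
Selection 8: 4279 + 344 = 4623
Selection 9: 4623 + 344 = 4967 → 4967 − 4732 = 235
Selection 10: 235 + 344 = 579
Selection 11: 579 + 344 = 923
Selection 12: 923 + 344 = 1267
Selection 13: 1267 + 344 = 1611
Selection 14: 1611 + 344 = 1955
Selection 15: 1955 + 344 = 2299
Selection 16: 2299 + 344 = 2643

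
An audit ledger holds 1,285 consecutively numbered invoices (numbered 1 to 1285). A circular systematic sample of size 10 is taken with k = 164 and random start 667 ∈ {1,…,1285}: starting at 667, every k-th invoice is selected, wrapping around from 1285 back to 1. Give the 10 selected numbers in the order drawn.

Selection 1: 667
Selection 2: 667 + 164 = 831
Selection 3: 831 + 164 = 995
Selection 4: 995 + 164 = 1159
Selection 5: 1159 + 164 = 1323 → 1323 − 1285 = 38
Selection 6: 38 + 164 = 202
Selection 7: 202 + 164 = 366
Selection 8: 366 + 164 = 530
Selection 9: 530 + 164 = 694
Selection 10: 694 + 164 = 858

667, 831, 995, 1159, 38, 202, 366, 530, 694, 858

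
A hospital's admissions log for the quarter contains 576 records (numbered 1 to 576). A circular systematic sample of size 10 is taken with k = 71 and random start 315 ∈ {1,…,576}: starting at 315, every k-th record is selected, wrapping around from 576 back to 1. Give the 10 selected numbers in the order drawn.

315, 386, 457, 528, 23, 94, 165, 236, 307, 378

Selection 1: 315
Selection 2: 315 + 71 = 386
Selection 3: 386 + 71 = 457
Selection 4: 457 + 71 = 528
Selection 5: 528 + 71 = 599 → 599 − 576 = 23
Selection 6: 23 + 71 = 94
Selection 7: 94 + 71 = 165
Selection 8: 165 + 71 = 236
Selection 9: 236 + 71 = 307
Selection 10: 307 + 71 = 378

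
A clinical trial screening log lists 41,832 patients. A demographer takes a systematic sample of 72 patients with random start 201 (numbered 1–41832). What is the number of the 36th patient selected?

k = 41832/72 = 581
36th selection = r + (36−1)·k = 201 + 35×581 = 201 + 20335 = 20536

20536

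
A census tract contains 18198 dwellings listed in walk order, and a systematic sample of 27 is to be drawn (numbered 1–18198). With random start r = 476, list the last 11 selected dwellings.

11260, 11934, 12608, 13282, 13956, 14630, 15304, 15978, 16652, 17326, 18000

k = N/n = 18198/27 = 674
17th selection = 476 + 16×674 = 11260
18th: 11260 + 674 = 11934
19th: 11934 + 674 = 12608
20th: 12608 + 674 = 13282
21st: 13282 + 674 = 13956
22nd: 13956 + 674 = 14630
23rd: 14630 + 674 = 15304
24th: 15304 + 674 = 15978
25th: 15978 + 674 = 16652
26th: 16652 + 674 = 17326
27th: 17326 + 674 = 18000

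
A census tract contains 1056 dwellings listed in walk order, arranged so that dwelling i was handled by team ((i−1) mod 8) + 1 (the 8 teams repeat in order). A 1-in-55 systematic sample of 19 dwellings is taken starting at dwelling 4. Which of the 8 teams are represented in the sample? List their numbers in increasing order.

1, 2, 3, 4, 5, 6, 7, 8

Consecutive selections differ by k = 55, so their team numbers differ by 55 mod 8 = 7.
gcd(55, 8) = 1, so the sample visits 8/1 = 8 distinct residues mod 8.
Start 4 is team 4; the teams hit are 1, 2, 3, 4, 5, 6, 7, 8.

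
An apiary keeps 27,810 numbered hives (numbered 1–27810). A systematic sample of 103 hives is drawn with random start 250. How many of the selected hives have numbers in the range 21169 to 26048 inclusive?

18

k = 27810/103 = 270
First selection ≥ 21169: 250 + ⌈(21169−250)/270⌉·270 = 250 + 78×270 = 21310
Last selection ≤ 26048: 250 + ⌊(26048−250)/270⌋·270 = 250 + 95×270 = 25900
Count = 95 − 78 + 1 = 18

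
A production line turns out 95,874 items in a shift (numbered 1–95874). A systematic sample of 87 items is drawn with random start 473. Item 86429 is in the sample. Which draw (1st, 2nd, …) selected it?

79

k = 95874/87 = 1102
position = (86429 − 473)/1102 + 1 = 85956/1102 + 1 = 78 + 1 = 79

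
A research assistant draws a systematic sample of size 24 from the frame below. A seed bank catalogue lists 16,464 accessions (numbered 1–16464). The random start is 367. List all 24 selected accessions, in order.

367, 1053, 1739, 2425, 3111, 3797, 4483, 5169, 5855, 6541, 7227, 7913, 8599, 9285, 9971, 10657, 11343, 12029, 12715, 13401, 14087, 14773, 15459, 16145

k = N/n = 16464/24 = 686
accession 1: 367
accession 2: 367 + 686 = 1053
accession 3: 1053 + 686 = 1739
accession 4: 1739 + 686 = 2425
accession 5: 2425 + 686 = 3111
accession 6: 3111 + 686 = 3797
accession 7: 3797 + 686 = 4483
accession 8: 4483 + 686 = 5169
accession 9: 5169 + 686 = 5855
accession 10: 5855 + 686 = 6541
accession 11: 6541 + 686 = 7227
accession 12: 7227 + 686 = 7913
accession 13: 7913 + 686 = 8599
accession 14: 8599 + 686 = 9285
accession 15: 9285 + 686 = 9971
accession 16: 9971 + 686 = 10657
accession 17: 10657 + 686 = 11343
accession 18: 11343 + 686 = 12029
accession 19: 12029 + 686 = 12715
accession 20: 12715 + 686 = 13401
accession 21: 13401 + 686 = 14087
accession 22: 14087 + 686 = 14773
accession 23: 14773 + 686 = 15459
accession 24: 15459 + 686 = 16145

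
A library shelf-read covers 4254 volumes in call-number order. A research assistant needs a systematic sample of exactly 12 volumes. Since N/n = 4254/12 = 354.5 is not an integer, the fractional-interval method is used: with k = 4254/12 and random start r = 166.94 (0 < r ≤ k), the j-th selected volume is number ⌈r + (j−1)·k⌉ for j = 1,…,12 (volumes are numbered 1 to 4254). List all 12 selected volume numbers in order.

j=1: r + 0k = 166.94 → ⌈·⌉ = 167
j=2: r + 1k = 521.44 → ⌈·⌉ = 522
j=3: r + 2k = 875.94 → ⌈·⌉ = 876
j=4: r + 3k = 1230.44 → ⌈·⌉ = 1231
j=5: r + 4k = 1584.94 → ⌈·⌉ = 1585
j=6: r + 5k = 1939.44 → ⌈·⌉ = 1940
j=7: r + 6k = 2293.94 → ⌈·⌉ = 2294
j=8: r + 7k = 2648.44 → ⌈·⌉ = 2649
j=9: r + 8k = 3002.94 → ⌈·⌉ = 3003
j=10: r + 9k = 3357.44 → ⌈·⌉ = 3358
j=11: r + 10k = 3711.94 → ⌈·⌉ = 3712
j=12: r + 11k = 4066.44 → ⌈·⌉ = 4067

167, 522, 876, 1231, 1585, 1940, 2294, 2649, 3003, 3358, 3712, 4067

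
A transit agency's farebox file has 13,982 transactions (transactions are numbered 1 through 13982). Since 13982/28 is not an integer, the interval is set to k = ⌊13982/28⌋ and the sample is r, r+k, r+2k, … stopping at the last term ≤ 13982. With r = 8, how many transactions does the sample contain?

29

k = ⌊13982/28⌋ = 499
Achieved size = ⌊(13982 − 8)/499⌋ + 1 = ⌊13974/499⌋ + 1 = 28 + 1 = 29
(last selection: 8 + 28×499 = 13980 ≤ 13982; next would be 14479 > 13982)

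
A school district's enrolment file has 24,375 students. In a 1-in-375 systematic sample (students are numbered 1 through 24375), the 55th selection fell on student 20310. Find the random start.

60

k = 375
r = 20310 − (55−1)×375 = 20310 − 20250 = 60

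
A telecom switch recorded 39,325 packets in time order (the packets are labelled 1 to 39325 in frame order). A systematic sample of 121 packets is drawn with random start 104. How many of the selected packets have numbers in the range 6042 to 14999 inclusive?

k = 39325/121 = 325
First selection ≥ 6042: 104 + ⌈(6042−104)/325⌉·325 = 104 + 19×325 = 6279
Last selection ≤ 14999: 104 + ⌊(14999−104)/325⌋·325 = 104 + 45×325 = 14729
Count = 45 − 19 + 1 = 27

27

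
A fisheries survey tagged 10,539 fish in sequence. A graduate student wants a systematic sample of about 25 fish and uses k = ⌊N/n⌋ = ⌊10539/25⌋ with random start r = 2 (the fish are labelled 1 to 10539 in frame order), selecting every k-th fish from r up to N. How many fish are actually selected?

k = ⌊10539/25⌋ = 421
Achieved size = ⌊(10539 − 2)/421⌋ + 1 = ⌊10537/421⌋ + 1 = 25 + 1 = 26
(last selection: 2 + 25×421 = 10527 ≤ 10539; next would be 10948 > 10539)

26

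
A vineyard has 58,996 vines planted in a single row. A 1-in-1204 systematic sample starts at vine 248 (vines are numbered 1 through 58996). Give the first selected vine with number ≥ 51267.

k = 1204
Steps past start: ⌈(51267 − 248)/1204⌉ = ⌈51019/1204⌉ = 43
Selected vine: 248 + 43×1204 = 52020

52020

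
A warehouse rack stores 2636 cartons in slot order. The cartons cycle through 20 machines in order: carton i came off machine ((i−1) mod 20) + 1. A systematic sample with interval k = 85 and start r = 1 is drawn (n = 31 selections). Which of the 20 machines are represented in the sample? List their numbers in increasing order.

1, 6, 11, 16

Consecutive selections differ by k = 85, so their machine numbers differ by 85 mod 20 = 5.
gcd(85, 20) = 5, so the sample visits 20/5 = 4 distinct residues mod 20.
Start 1 is machine 1; the machines hit are 1, 6, 11, 16.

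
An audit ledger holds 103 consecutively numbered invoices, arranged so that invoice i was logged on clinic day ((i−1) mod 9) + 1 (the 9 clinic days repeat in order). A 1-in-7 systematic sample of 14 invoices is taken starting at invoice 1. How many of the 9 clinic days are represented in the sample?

9

Consecutive selections differ by k = 7, so their clinic day numbers differ by 7 mod 9 = 7.
gcd(7, 9) = 1, so the sample visits 9/1 = 9 distinct residues mod 9.
Start 1 is clinic day 1; the clinic days hit are 1, 2, 3, 4, 5, 6, 7, 8, 9.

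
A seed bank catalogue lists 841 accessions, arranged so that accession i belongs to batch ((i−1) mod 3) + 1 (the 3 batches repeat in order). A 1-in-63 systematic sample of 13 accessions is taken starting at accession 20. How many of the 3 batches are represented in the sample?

Consecutive selections differ by k = 63, so their batch numbers differ by 63 mod 3 = 0.
gcd(63, 3) = 3, so the sample visits 3/3 = 1 distinct residues mod 3.
Start 20 is batch 2; the batches hit are 2.

1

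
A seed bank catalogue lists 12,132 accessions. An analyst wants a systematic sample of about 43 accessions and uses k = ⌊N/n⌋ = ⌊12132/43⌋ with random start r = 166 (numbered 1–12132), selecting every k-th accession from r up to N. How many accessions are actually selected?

43

k = ⌊12132/43⌋ = 282
Achieved size = ⌊(12132 − 166)/282⌋ + 1 = ⌊11966/282⌋ + 1 = 42 + 1 = 43
(last selection: 166 + 42×282 = 12010 ≤ 12132; next would be 12292 > 12132)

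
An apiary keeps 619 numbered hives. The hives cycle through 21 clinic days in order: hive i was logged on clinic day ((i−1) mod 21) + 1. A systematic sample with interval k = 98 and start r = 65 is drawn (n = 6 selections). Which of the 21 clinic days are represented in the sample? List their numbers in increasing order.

Consecutive selections differ by k = 98, so their clinic day numbers differ by 98 mod 21 = 14.
gcd(98, 21) = 7, so the sample visits 21/7 = 3 distinct residues mod 21.
Start 65 is clinic day 2; the clinic days hit are 2, 9, 16.

2, 9, 16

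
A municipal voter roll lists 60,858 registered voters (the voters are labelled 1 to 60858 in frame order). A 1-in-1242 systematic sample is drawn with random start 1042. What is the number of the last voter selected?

60658

k = 1242
49th selection = r + (49−1)·k = 1042 + 48×1242 = 1042 + 59616 = 60658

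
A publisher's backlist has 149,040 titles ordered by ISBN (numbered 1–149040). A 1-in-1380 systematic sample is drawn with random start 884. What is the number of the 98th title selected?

134744

k = 1380
98th selection = r + (98−1)·k = 884 + 97×1380 = 884 + 133860 = 134744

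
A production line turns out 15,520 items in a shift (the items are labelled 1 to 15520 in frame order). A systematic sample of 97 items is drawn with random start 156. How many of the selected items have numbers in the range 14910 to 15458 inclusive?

k = 15520/97 = 160
First selection ≥ 14910: 156 + ⌈(14910−156)/160⌉·160 = 156 + 93×160 = 15036
Last selection ≤ 15458: 156 + ⌊(15458−156)/160⌋·160 = 156 + 95×160 = 15356
Count = 95 − 93 + 1 = 3

3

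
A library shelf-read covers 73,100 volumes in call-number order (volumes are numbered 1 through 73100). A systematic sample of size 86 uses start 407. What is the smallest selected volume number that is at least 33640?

34407

k = 73100/86 = 850
Steps past start: ⌈(33640 − 407)/850⌉ = ⌈33233/850⌉ = 40
Selected volume: 407 + 40×850 = 34407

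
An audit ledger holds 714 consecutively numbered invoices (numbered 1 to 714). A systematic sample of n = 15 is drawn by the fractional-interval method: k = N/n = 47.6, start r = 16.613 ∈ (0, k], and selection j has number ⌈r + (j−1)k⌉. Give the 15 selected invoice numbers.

17, 65, 112, 160, 208, 255, 303, 350, 398, 446, 493, 541, 588, 636, 684

j=1: r + 0k = 16.613 → ⌈·⌉ = 17
j=2: r + 1k = 64.213 → ⌈·⌉ = 65
j=3: r + 2k = 111.813 → ⌈·⌉ = 112
j=4: r + 3k = 159.413 → ⌈·⌉ = 160
j=5: r + 4k = 207.013 → ⌈·⌉ = 208
j=6: r + 5k = 254.613 → ⌈·⌉ = 255
j=7: r + 6k = 302.213 → ⌈·⌉ = 303
j=8: r + 7k = 349.813 → ⌈·⌉ = 350
j=9: r + 8k = 397.413 → ⌈·⌉ = 398
j=10: r + 9k = 445.013 → ⌈·⌉ = 446
j=11: r + 10k = 492.613 → ⌈·⌉ = 493
j=12: r + 11k = 540.213 → ⌈·⌉ = 541
j=13: r + 12k = 587.813 → ⌈·⌉ = 588
j=14: r + 13k = 635.413 → ⌈·⌉ = 636
j=15: r + 14k = 683.013 → ⌈·⌉ = 684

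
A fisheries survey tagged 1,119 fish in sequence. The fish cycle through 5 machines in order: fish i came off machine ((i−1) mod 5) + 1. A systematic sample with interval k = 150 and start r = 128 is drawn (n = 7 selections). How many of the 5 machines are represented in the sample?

Consecutive selections differ by k = 150, so their machine numbers differ by 150 mod 5 = 0.
gcd(150, 5) = 5, so the sample visits 5/5 = 1 distinct residues mod 5.
Start 128 is machine 3; the machines hit are 3.

1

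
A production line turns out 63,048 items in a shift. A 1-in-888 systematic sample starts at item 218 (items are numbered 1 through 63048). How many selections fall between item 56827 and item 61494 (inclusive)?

k = 888
First selection ≥ 56827: 218 + ⌈(56827−218)/888⌉·888 = 218 + 64×888 = 57050
Last selection ≤ 61494: 218 + ⌊(61494−218)/888⌋·888 = 218 + 69×888 = 61490
Count = 69 − 64 + 1 = 6

6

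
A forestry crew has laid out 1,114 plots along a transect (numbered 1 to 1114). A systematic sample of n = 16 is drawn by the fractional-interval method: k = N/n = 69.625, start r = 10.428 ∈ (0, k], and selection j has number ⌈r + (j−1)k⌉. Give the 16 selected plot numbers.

11, 81, 150, 220, 289, 359, 429, 498, 568, 638, 707, 777, 846, 916, 986, 1055

j=1: r + 0k = 10.428 → ⌈·⌉ = 11
j=2: r + 1k = 80.053 → ⌈·⌉ = 81
j=3: r + 2k = 149.678 → ⌈·⌉ = 150
j=4: r + 3k = 219.303 → ⌈·⌉ = 220
j=5: r + 4k = 288.928 → ⌈·⌉ = 289
j=6: r + 5k = 358.553 → ⌈·⌉ = 359
j=7: r + 6k = 428.178 → ⌈·⌉ = 429
j=8: r + 7k = 497.803 → ⌈·⌉ = 498
j=9: r + 8k = 567.428 → ⌈·⌉ = 568
j=10: r + 9k = 637.053 → ⌈·⌉ = 638
j=11: r + 10k = 706.678 → ⌈·⌉ = 707
j=12: r + 11k = 776.303 → ⌈·⌉ = 777
j=13: r + 12k = 845.928 → ⌈·⌉ = 846
j=14: r + 13k = 915.553 → ⌈·⌉ = 916
j=15: r + 14k = 985.178 → ⌈·⌉ = 986
j=16: r + 15k = 1054.803 → ⌈·⌉ = 1055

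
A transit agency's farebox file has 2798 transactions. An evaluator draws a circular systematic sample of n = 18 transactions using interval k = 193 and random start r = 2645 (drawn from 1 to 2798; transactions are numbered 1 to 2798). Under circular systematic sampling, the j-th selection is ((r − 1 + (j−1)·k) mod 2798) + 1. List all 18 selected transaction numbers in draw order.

Selection 1: 2645
Selection 2: 2645 + 193 = 2838 → 2838 − 2798 = 40
Selection 3: 40 + 193 = 233
Selection 4: 233 + 193 = 426
Selection 5: 426 + 193 = 619
Selection 6: 619 + 193 = 812
Selection 7: 812 + 193 = 1005
Selection 8: 1005 + 193 = 1198
Selection 9: 1198 + 193 = 1391
Selection 10: 1391 + 193 = 1584
Selection 11: 1584 + 193 = 1777
Selection 12: 1777 + 193 = 1970
Selection 13: 1970 + 193 = 2163
Selection 14: 2163 + 193 = 2356
Selection 15: 2356 + 193 = 2549
Selection 16: 2549 + 193 = 2742
Selection 17: 2742 + 193 = 2935 → 2935 − 2798 = 137
Selection 18: 137 + 193 = 330

2645, 40, 233, 426, 619, 812, 1005, 1198, 1391, 1584, 1777, 1970, 2163, 2356, 2549, 2742, 137, 330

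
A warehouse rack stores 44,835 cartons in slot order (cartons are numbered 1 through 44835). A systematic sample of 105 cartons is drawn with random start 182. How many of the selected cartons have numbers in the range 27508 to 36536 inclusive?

k = 44835/105 = 427
First selection ≥ 27508: 182 + ⌈(27508−182)/427⌉·427 = 182 + 64×427 = 27510
Last selection ≤ 36536: 182 + ⌊(36536−182)/427⌋·427 = 182 + 85×427 = 36477
Count = 85 − 64 + 1 = 22

22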